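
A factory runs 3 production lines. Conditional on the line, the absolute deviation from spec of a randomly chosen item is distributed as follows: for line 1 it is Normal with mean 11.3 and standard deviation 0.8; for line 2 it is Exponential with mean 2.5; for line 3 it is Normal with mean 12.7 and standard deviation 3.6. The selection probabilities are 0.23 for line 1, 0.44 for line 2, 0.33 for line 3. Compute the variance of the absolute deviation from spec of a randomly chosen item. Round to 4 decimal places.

30.2663

Per component, 1: μ=11.3, E[X²]=128.33; 2: μ=2.5, E[X²]=12.5; 3: μ=12.7, E[X²]=174.25.
E[X] = 0.23·11.3 + 0.44·2.5 + 0.33·12.7 = 7.89.
E[X²] = 0.23·128.33 + 0.44·12.5 + 0.33·174.25 = 92.5184.
Var(X) = E[X²] − (E[X])² = 92.5184 − 62.2521 = 30.2663.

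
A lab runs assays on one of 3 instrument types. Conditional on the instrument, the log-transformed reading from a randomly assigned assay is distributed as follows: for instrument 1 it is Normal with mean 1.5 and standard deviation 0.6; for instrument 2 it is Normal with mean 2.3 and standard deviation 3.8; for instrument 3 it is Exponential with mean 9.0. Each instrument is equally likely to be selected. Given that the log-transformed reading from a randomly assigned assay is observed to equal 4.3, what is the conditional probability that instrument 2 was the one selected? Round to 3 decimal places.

0.570

Likelihoods f(4.3 | ·): 1: 1.24101e-05; 2: 0.091406; 3: 0.0689067.
Posterior ∝ prior × likelihood. Numerator for 2: 0.333333·0.091406 = 0.0304687.
Normalizing constant: 0.333333·1.24101e-05 + 0.333333·0.091406 + 0.333333·0.0689067 = 0.0534417.
P(2 | observation) = 0.0304687 / 0.0534417 = 0.570129.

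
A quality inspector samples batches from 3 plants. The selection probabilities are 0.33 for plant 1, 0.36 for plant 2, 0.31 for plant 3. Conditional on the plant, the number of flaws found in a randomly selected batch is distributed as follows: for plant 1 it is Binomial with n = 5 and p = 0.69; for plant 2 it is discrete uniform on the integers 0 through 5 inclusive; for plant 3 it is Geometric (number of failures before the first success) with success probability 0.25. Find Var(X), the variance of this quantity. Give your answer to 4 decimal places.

5.2788

Per component, 1: μ=3.45, E[X²]=12.972; 2: μ=2.5, E[X²]=9.16667; 3: μ=3, E[X²]=21.
E[X] = 0.33·3.45 + 0.36·2.5 + 0.31·3 = 2.9685.
E[X²] = 0.33·12.972 + 0.36·9.16667 + 0.31·21 = 14.0908.
Var(X) = E[X²] − (E[X])² = 14.0908 − 8.81199 = 5.27877.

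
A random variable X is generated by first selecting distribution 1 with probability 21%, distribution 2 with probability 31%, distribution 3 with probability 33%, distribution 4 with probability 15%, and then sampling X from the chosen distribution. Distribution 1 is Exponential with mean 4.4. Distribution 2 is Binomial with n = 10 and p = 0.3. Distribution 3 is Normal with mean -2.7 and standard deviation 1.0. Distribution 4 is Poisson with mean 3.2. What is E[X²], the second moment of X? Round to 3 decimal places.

16.324

For each component E[X²] = Var + (mean)², giving 1: 38.72; 2: 11.1; 3: 8.29; 4: 13.44.
Overall E[X²] = 0.21·38.72 + 0.31·11.1 + 0.33·8.29 + 0.15·13.44 = 16.3239.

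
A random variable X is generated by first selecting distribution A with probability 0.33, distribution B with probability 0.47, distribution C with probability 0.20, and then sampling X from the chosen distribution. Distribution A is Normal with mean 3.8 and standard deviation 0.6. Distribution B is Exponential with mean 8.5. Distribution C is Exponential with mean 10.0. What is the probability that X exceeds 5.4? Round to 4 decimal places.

0.3668

Conditional on each component, P(X > 5.4): A: 0.00383038; B: 0.52978; C: 0.582748.
By total probability, P(X > 5.4) = 0.33·0.00383038 + 0.47·0.52978 + 0.2·0.582748 = 0.36681.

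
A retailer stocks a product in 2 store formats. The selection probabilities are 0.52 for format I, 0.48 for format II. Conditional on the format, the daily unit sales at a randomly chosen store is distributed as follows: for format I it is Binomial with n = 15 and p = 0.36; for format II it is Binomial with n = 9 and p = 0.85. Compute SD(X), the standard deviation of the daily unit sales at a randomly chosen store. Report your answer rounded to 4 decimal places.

Per component, I: μ=5.4, E[X²]=32.616; II: μ=7.65, E[X²]=59.67.
E[X] = 0.52·5.4 + 0.48·7.65 = 6.48.
E[X²] = 0.52·32.616 + 0.48·59.67 = 45.6019.
Var(X) = E[X²] − (E[X])² = 45.6019 − 41.9904 = 3.61152.
SD(X) = √3.61152 = 1.9004.

1.9004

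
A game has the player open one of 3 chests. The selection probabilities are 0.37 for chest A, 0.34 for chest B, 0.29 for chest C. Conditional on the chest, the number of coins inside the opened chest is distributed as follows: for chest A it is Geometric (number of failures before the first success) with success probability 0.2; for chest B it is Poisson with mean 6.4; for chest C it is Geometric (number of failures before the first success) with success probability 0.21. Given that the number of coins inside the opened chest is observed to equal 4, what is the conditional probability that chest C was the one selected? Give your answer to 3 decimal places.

0.254

Likelihoods P(X=4 | ·): A: 0.08192; B: 0.116151; C: 0.0817952.
Posterior ∝ prior × likelihood. Numerator for C: 0.29·0.0817952 = 0.0237206.
Normalizing constant: 0.37·0.08192 + 0.34·0.116151 + 0.29·0.0817952 = 0.0935224.
P(C | observation) = 0.0237206 / 0.0935224 = 0.253635.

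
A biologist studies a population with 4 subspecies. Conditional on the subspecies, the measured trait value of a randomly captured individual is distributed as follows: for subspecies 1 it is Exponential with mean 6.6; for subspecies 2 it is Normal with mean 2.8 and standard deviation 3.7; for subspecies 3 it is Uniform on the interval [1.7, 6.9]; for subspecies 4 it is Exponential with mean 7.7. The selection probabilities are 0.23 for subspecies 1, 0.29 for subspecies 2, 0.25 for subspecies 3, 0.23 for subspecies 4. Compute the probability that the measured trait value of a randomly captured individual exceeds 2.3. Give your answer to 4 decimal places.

0.7147

Conditional on each subspecies, P(X > 2.3): 1: 0.705757; 2: 0.553747; 3: 0.884615; 4: 0.741781.
By total probability, P(X > 2.3) = 0.23·0.705757 + 0.29·0.553747 + 0.25·0.884615 + 0.23·0.741781 = 0.714674.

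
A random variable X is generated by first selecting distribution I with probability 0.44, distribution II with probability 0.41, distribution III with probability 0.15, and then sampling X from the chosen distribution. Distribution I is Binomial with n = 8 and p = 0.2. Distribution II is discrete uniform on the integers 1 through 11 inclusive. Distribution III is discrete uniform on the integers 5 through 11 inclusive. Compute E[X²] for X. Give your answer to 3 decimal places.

For each component E[X²] = Var + (mean)², giving I: 3.84; II: 46; III: 68.
Overall E[X²] = 0.44·3.84 + 0.41·46 + 0.15·68 = 30.7496.

30.750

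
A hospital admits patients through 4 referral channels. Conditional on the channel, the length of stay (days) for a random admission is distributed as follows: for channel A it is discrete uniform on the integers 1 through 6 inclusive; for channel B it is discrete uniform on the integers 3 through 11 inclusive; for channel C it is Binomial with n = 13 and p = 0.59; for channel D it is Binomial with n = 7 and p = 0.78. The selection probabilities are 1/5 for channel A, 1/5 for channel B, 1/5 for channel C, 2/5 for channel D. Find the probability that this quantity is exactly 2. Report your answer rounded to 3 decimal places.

0.036

Conditional on each channel, P(X = 2): A: 0.166667; B: 0; C: 0.00149424; D: 0.00658449.
By total probability, P(X = 2) = 0.2·0.166667 + 0.2·0 + 0.2·0.00149424 + 0.4·0.00658449 = 0.036266.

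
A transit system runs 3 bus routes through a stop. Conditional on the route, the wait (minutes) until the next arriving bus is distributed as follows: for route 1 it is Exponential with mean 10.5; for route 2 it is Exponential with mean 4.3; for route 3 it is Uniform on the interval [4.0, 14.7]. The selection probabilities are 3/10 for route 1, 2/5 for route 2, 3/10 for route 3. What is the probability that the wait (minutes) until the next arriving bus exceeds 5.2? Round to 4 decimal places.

0.5685

Conditional on each route, P(X > 5.2): 1: 0.609426; 2: 0.298405; 3: 0.88785.
By total probability, P(X > 5.2) = 0.3·0.609426 + 0.4·0.298405 + 0.3·0.88785 = 0.568545.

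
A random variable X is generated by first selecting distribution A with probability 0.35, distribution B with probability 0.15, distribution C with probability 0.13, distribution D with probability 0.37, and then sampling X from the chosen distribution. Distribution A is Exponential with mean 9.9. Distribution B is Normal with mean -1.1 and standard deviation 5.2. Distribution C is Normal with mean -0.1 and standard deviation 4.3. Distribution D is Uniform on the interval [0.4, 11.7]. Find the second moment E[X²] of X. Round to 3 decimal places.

For each component E[X²] = Var + (mean)², giving A: 196.02; B: 28.25; C: 18.5; D: 47.2433.
Overall E[X²] = 0.35·196.02 + 0.15·28.25 + 0.13·18.5 + 0.37·47.2433 = 92.7295.

92.730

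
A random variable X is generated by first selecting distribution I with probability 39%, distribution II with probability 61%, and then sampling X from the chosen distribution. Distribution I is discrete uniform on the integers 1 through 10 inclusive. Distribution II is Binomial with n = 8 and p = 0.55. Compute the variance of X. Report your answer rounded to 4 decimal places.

Per component, I: μ=5.5, E[X²]=38.5; II: μ=4.4, E[X²]=21.34.
E[X] = 0.39·5.5 + 0.61·4.4 = 4.829.
E[X²] = 0.39·38.5 + 0.61·21.34 = 28.0324.
Var(X) = E[X²] − (E[X])² = 28.0324 − 23.3192 = 4.71316.

4.7132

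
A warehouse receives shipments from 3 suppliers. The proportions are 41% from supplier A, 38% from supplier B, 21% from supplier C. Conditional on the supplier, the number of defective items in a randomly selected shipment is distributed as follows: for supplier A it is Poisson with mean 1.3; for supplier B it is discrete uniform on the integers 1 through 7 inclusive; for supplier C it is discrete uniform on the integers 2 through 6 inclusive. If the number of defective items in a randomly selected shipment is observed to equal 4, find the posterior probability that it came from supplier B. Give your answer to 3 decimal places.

0.495

Likelihoods P(X=4 | ·): A: 0.0324324; B: 0.142857; C: 0.2.
Posterior ∝ prior × likelihood. Numerator for B: 0.38·0.142857 = 0.0542857.
Normalizing constant: 0.41·0.0324324 + 0.38·0.142857 + 0.21·0.2 = 0.109583.
P(B | observation) = 0.0542857 / 0.109583 = 0.495384.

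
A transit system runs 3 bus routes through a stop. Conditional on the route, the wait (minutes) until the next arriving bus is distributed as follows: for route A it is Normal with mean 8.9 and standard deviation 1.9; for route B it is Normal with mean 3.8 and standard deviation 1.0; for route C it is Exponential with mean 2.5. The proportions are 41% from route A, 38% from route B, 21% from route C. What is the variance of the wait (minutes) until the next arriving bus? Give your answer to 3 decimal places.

10.886

Per component, A: μ=8.9, E[X²]=82.82; B: μ=3.8, E[X²]=15.44; C: μ=2.5, E[X²]=12.5.
E[X] = 0.41·8.9 + 0.38·3.8 + 0.21·2.5 = 5.618.
E[X²] = 0.41·82.82 + 0.38·15.44 + 0.21·12.5 = 42.4484.
Var(X) = E[X²] − (E[X])² = 42.4484 − 31.5619 = 10.8865.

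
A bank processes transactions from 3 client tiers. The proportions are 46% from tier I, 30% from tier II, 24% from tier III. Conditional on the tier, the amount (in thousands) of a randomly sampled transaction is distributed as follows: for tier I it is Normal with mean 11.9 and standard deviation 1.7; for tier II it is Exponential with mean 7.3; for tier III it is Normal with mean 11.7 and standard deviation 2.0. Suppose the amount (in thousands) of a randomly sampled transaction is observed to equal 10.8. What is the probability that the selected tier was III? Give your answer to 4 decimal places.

Likelihoods f(10.8 | ·): I: 0.190346; II: 0.0312003; III: 0.180263.
Posterior ∝ prior × likelihood. Numerator for III: 0.24·0.180263 = 0.0432632.
Normalizing constant: 0.46·0.190346 + 0.3·0.0312003 + 0.24·0.180263 = 0.140183.
P(III | observation) = 0.0432632 / 0.140183 = 0.30862.

0.3086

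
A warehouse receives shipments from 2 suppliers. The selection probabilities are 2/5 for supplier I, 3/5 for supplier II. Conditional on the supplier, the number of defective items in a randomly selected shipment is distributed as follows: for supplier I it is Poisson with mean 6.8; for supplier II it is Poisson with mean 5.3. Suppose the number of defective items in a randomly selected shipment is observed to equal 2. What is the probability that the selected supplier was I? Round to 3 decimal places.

0.197

Likelihoods P(X=2 | ·): I: 0.0257505; II: 0.0701069.
Posterior ∝ prior × likelihood. Numerator for I: 0.4·0.0257505 = 0.0103002.
Normalizing constant: 0.4·0.0257505 + 0.6·0.0701069 = 0.0523644.
P(I | observation) = 0.0103002 / 0.0523644 = 0.196702.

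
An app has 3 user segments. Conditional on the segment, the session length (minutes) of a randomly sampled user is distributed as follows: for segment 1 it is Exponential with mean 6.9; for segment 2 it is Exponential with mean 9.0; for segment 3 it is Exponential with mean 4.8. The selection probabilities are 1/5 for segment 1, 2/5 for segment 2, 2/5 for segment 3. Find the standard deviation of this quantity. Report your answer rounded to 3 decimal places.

7.394

Per component, 1: μ=6.9, E[X²]=95.22; 2: μ=9, E[X²]=162; 3: μ=4.8, E[X²]=46.08.
E[X] = 0.2·6.9 + 0.4·9 + 0.4·4.8 = 6.9.
E[X²] = 0.2·95.22 + 0.4·162 + 0.4·46.08 = 102.276.
Var(X) = E[X²] − (E[X])² = 102.276 − 47.61 = 54.666.
SD(X) = √54.666 = 7.39365.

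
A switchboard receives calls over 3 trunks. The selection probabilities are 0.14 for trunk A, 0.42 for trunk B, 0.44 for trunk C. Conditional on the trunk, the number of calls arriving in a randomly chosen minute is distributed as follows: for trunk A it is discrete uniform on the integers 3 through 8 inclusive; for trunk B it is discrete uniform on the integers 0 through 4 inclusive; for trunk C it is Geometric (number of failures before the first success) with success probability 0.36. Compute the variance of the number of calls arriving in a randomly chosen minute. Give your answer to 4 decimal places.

Per component, A: μ=5.5, E[X²]=33.1667; B: μ=2, E[X²]=6; C: μ=1.77778, E[X²]=8.09877.
E[X] = 0.14·5.5 + 0.42·2 + 0.44·1.77778 = 2.39222.
E[X²] = 0.14·33.1667 + 0.42·6 + 0.44·8.09877 = 10.7268.
Var(X) = E[X²] − (E[X])² = 10.7268 − 5.72273 = 5.00406.

5.0041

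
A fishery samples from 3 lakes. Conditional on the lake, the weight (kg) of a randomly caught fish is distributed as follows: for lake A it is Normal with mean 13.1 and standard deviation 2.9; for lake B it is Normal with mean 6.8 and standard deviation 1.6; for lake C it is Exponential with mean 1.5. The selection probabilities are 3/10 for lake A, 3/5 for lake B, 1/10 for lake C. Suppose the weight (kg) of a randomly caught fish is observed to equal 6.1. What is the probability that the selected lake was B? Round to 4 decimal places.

0.9757

Likelihoods f(6.1 | ·): A: 0.00747009; B: 0.226583; C: 0.0114229.
Posterior ∝ prior × likelihood. Numerator for B: 0.6·0.226583 = 0.13595.
Normalizing constant: 0.3·0.00747009 + 0.6·0.226583 + 0.1·0.0114229 = 0.139333.
P(B | observation) = 0.13595 / 0.139333 = 0.975718.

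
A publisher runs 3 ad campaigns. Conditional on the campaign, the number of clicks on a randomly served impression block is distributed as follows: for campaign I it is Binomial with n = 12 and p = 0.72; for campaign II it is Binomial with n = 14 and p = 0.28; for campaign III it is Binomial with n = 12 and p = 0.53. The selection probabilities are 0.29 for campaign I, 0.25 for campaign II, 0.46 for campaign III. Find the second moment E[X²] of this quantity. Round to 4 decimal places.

46.8790

For each component E[X²] = Var + (mean)², giving I: 77.0688; II: 18.1888; III: 43.4388.
Overall E[X²] = 0.29·77.0688 + 0.25·18.1888 + 0.46·43.4388 = 46.879.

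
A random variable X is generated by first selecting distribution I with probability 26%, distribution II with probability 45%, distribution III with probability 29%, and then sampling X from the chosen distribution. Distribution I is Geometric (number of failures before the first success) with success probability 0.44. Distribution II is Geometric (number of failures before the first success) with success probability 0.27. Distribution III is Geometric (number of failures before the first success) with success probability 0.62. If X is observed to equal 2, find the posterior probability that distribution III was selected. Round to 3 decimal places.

0.205

Likelihoods P(X=2 | ·): I: 0.137984; II: 0.143883; III: 0.089528.
Posterior ∝ prior × likelihood. Numerator for III: 0.29·0.089528 = 0.0259631.
Normalizing constant: 0.26·0.137984 + 0.45·0.143883 + 0.29·0.089528 = 0.126586.
P(III | observation) = 0.0259631 / 0.126586 = 0.205102.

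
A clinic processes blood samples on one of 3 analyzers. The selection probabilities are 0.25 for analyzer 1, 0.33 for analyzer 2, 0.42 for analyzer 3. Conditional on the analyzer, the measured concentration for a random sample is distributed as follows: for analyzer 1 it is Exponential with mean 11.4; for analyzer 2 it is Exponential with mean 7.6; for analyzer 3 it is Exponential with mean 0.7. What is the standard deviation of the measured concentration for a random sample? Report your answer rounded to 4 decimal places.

8.4598

Per component, 1: μ=11.4, E[X²]=259.92; 2: μ=7.6, E[X²]=115.52; 3: μ=0.7, E[X²]=0.98.
E[X] = 0.25·11.4 + 0.33·7.6 + 0.42·0.7 = 5.652.
E[X²] = 0.25·259.92 + 0.33·115.52 + 0.42·0.98 = 103.513.
Var(X) = E[X²] − (E[X])² = 103.513 − 31.9451 = 71.5681.
SD(X) = √71.5681 = 8.45979.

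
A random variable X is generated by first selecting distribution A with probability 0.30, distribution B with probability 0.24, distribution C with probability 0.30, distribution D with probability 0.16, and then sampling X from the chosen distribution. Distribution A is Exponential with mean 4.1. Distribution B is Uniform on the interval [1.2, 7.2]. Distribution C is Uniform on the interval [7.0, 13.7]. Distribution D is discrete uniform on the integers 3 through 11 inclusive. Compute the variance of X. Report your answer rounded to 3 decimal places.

15.435

Per component, A: μ=4.1, E[X²]=33.62; B: μ=4.2, E[X²]=20.64; C: μ=10.35, E[X²]=110.863; D: μ=7, E[X²]=55.6667.
E[X] = 0.3·4.1 + 0.24·4.2 + 0.3·10.35 + 0.16·7 = 6.463.
E[X²] = 0.3·33.62 + 0.24·20.64 + 0.3·110.863 + 0.16·55.6667 = 57.2053.
Var(X) = E[X²] − (E[X])² = 57.2053 − 41.7704 = 15.4349.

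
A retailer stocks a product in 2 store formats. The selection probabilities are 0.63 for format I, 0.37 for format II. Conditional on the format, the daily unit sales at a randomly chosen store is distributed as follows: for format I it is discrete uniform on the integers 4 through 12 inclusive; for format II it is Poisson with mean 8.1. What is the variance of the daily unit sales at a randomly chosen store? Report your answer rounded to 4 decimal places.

Per component, I: μ=8, E[X²]=70.6667; II: μ=8.1, E[X²]=73.71.
E[X] = 0.63·8 + 0.37·8.1 = 8.037.
E[X²] = 0.63·70.6667 + 0.37·73.71 = 71.7927.
Var(X) = E[X²] − (E[X])² = 71.7927 − 64.5934 = 7.19933.

7.1993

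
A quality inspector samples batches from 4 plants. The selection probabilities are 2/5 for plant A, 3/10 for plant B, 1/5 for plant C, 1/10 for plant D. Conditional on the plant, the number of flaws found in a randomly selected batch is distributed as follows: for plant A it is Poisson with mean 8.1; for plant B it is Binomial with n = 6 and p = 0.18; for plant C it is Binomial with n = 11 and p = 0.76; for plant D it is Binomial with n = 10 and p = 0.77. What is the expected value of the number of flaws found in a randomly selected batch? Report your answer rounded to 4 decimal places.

6.0060

Component means — A: 8.1; B: 1.08; C: 8.36; D: 7.7.
E[X] = 0.4·8.1 + 0.3·1.08 + 0.2·8.36 + 0.1·7.7 = 6.006.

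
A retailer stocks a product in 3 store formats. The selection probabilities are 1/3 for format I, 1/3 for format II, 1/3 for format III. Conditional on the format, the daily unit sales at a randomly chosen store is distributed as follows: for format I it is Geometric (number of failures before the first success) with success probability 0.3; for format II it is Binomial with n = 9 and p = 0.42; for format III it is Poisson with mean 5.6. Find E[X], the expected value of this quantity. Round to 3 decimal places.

Component means — I: 2.33333; II: 3.78; III: 5.6.
E[X] = 0.333333·2.33333 + 0.333333·3.78 + 0.333333·5.6 = 3.90444.

3.904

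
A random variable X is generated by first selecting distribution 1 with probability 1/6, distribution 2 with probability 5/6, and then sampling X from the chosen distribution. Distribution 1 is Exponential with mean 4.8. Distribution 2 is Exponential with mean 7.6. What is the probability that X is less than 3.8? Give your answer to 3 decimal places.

0.419

Conditional on each component, P(X < 3.8): 1: 0.546911; 2: 0.393469.
By total probability, P(X < 3.8) = 0.166667·0.546911 + 0.833333·0.393469 = 0.419043.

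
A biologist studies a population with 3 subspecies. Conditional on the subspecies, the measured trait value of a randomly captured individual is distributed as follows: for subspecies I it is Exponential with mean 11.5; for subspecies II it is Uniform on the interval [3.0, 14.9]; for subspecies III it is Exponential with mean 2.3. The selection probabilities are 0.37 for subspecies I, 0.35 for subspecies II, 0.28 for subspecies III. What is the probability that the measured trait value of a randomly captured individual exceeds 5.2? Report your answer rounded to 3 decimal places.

Conditional on each subspecies, P(X > 5.2): I: 0.636244; II: 0.815126; III: 0.10426.
By total probability, P(X > 5.2) = 0.37·0.636244 + 0.35·0.815126 + 0.28·0.10426 = 0.549897.

0.550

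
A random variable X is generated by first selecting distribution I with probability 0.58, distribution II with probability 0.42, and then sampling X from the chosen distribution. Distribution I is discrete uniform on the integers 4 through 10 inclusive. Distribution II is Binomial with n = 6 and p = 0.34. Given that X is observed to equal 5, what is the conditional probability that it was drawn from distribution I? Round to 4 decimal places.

0.9164

Likelihoods P(X=5 | ·): I: 0.142857; II: 0.0179924.
Posterior ∝ prior × likelihood. Numerator for I: 0.58·0.142857 = 0.0828571.
Normalizing constant: 0.58·0.142857 + 0.42·0.0179924 = 0.090414.
P(I | observation) = 0.0828571 / 0.090414 = 0.91642.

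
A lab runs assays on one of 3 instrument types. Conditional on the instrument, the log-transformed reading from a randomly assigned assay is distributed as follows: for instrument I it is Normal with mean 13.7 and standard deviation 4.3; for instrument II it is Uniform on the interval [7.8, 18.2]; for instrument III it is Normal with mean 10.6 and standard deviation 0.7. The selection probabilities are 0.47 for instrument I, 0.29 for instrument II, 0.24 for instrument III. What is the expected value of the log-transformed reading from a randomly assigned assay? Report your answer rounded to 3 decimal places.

Component means — I: 13.7; II: 13; III: 10.6.
E[X] = 0.47·13.7 + 0.29·13 + 0.24·10.6 = 12.753.

12.753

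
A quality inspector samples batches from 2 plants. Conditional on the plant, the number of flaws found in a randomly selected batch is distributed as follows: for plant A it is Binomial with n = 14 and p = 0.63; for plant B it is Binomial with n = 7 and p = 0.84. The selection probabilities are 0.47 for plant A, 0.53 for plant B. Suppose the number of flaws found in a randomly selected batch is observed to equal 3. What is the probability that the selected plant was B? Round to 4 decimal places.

0.9045

Likelihoods P(X=3 | ·): A: 0.00161935; B: 0.0135952.
Posterior ∝ prior × likelihood. Numerator for B: 0.53·0.0135952 = 0.00720546.
Normalizing constant: 0.47·0.00161935 + 0.53·0.0135952 = 0.00796656.
P(B | observation) = 0.00720546 / 0.00796656 = 0.904464.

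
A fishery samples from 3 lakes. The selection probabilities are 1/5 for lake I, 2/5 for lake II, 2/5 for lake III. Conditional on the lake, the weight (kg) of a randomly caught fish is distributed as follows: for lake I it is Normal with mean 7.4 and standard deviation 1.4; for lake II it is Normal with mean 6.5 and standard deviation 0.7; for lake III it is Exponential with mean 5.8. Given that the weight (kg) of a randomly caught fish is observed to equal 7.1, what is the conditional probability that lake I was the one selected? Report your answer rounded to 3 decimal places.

Likelihoods f(7.1 | ·): I: 0.278491; II: 0.394707; III: 0.0506916.
Posterior ∝ prior × likelihood. Numerator for I: 0.2·0.278491 = 0.0556982.
Normalizing constant: 0.2·0.278491 + 0.4·0.394707 + 0.4·0.0506916 = 0.233858.
P(I | observation) = 0.0556982 / 0.233858 = 0.238171.

0.238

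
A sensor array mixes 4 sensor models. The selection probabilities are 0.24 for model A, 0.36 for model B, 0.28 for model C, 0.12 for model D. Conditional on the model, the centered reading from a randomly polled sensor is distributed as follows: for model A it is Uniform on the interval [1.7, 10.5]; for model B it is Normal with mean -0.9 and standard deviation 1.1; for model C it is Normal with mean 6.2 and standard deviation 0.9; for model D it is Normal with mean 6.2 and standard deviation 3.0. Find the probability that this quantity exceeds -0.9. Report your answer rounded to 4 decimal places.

0.8189

Conditional on each model, P(X > -0.9): A: 1; B: 0.5; C: 1; D: 0.991025.
By total probability, P(X > -0.9) = 0.24·1 + 0.36·0.5 + 0.28·1 + 0.12·0.991025 = 0.818923.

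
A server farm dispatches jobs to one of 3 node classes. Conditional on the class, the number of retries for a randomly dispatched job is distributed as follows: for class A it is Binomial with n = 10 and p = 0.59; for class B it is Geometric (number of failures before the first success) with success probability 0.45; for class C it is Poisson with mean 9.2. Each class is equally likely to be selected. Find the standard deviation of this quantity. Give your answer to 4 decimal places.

Per component, A: μ=5.9, E[X²]=37.229; B: μ=1.22222, E[X²]=4.20988; C: μ=9.2, E[X²]=93.84.
E[X] = 0.333333·5.9 + 0.333333·1.22222 + 0.333333·9.2 = 5.44074.
E[X²] = 0.333333·37.229 + 0.333333·4.20988 + 0.333333·93.84 = 45.093.
Var(X) = E[X²] − (E[X])² = 45.093 − 29.6017 = 15.4913.
SD(X) = √15.4913 = 3.9359.

3.9359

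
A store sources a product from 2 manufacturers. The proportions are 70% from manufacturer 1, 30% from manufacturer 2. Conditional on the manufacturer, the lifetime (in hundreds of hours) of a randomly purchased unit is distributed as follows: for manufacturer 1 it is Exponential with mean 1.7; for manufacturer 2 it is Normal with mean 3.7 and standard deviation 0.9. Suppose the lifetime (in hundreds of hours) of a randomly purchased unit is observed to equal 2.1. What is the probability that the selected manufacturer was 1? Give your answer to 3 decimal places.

Likelihoods f(2.1 | ·): 1: 0.171029; 2: 0.0912799.
Posterior ∝ prior × likelihood. Numerator for 1: 0.7·0.171029 = 0.11972.
Normalizing constant: 0.7·0.171029 + 0.3·0.0912799 = 0.147104.
P(1 | observation) = 0.11972 / 0.147104 = 0.813847.

0.814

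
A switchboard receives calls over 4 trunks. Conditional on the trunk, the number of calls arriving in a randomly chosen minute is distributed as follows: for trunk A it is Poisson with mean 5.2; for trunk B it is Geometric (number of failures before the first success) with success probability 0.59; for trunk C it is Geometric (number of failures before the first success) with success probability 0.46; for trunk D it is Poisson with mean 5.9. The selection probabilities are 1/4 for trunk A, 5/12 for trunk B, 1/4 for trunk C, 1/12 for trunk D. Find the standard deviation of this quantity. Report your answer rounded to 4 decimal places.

2.7364

Per component, A: μ=5.2, E[X²]=32.24; B: μ=0.694915, E[X²]=1.66073; C: μ=1.17391, E[X²]=3.93006; D: μ=5.9, E[X²]=40.71.
E[X] = 0.25·5.2 + 0.416667·0.694915 + 0.25·1.17391 + 0.0833333·5.9 = 2.37469.
E[X²] = 0.25·32.24 + 0.416667·1.66073 + 0.25·3.93006 + 0.0833333·40.71 = 13.127.
Var(X) = E[X²] − (E[X])² = 13.127 − 5.63917 = 7.48782.
SD(X) = √7.48782 = 2.73639.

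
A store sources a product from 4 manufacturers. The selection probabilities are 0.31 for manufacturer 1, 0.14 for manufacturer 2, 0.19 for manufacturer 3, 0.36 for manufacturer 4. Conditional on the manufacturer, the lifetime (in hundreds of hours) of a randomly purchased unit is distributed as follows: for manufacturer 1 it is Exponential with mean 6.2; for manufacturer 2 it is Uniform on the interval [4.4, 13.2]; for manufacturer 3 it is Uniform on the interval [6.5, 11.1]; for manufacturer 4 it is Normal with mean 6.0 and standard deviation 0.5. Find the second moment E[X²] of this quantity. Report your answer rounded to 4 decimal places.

63.6765

For each component E[X²] = Var + (mean)², giving 1: 76.88; 2: 83.8933; 3: 79.2033; 4: 36.25.
Overall E[X²] = 0.31·76.88 + 0.14·83.8933 + 0.19·79.2033 + 0.36·36.25 = 63.6765.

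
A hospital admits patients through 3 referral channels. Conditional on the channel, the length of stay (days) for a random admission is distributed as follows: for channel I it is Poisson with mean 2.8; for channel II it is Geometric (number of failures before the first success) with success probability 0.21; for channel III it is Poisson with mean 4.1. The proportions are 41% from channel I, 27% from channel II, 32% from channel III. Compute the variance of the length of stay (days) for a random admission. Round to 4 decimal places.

Per component, I: μ=2.8, E[X²]=10.64; II: μ=3.7619, E[X²]=32.0658; III: μ=4.1, E[X²]=20.91.
E[X] = 0.41·2.8 + 0.27·3.7619 + 0.32·4.1 = 3.47571.
E[X²] = 0.41·10.64 + 0.27·32.0658 + 0.32·20.91 = 19.7114.
Var(X) = E[X²] − (E[X])² = 19.7114 − 12.0806 = 7.63077.

7.6308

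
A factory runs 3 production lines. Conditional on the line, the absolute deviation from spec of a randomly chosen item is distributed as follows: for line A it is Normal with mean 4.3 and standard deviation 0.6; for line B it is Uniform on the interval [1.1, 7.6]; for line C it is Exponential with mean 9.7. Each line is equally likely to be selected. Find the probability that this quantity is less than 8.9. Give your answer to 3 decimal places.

0.867

Conditional on each line, P(X < 8.9): A: 1; B: 1; C: 0.600494.
By total probability, P(X < 8.9) = 0.333333·1 + 0.333333·1 + 0.333333·0.600494 = 0.866831.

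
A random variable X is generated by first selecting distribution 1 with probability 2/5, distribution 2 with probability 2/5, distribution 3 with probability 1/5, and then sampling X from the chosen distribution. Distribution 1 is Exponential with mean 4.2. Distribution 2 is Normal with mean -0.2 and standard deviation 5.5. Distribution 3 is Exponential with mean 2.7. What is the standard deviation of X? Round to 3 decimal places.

Per component, 1: μ=4.2, E[X²]=35.28; 2: μ=-0.2, E[X²]=30.29; 3: μ=2.7, E[X²]=14.58.
E[X] = 0.4·4.2 + 0.4·-0.2 + 0.2·2.7 = 2.14.
E[X²] = 0.4·35.28 + 0.4·30.29 + 0.2·14.58 = 29.144.
Var(X) = E[X²] − (E[X])² = 29.144 − 4.5796 = 24.5644.
SD(X) = √24.5644 = 4.95625.

4.956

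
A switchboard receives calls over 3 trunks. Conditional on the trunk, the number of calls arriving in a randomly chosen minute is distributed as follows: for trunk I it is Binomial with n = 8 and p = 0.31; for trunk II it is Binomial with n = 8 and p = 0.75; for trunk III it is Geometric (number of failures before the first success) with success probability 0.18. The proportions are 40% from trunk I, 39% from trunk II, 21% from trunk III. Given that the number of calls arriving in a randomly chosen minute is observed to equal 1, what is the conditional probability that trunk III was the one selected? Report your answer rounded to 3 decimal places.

0.295

Likelihoods P(X=1 | ·): I: 0.18467; II: 0.000366211; III: 0.1476.
Posterior ∝ prior × likelihood. Numerator for III: 0.21·0.1476 = 0.030996.
Normalizing constant: 0.4·0.18467 + 0.39·0.000366211 + 0.21·0.1476 = 0.105007.
P(III | observation) = 0.030996 / 0.105007 = 0.295181.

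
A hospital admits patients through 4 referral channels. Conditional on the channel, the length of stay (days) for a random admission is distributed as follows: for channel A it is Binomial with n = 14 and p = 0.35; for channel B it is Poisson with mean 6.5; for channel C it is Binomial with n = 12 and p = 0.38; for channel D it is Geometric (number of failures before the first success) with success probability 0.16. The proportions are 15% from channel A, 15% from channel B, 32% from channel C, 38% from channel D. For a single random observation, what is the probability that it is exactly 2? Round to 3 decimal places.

Conditional on each channel, P(X = 2): A: 0.0634071; B: 0.0317602; C: 0.0799886; D: 0.112896.
By total probability, P(X = 2) = 0.15·0.0634071 + 0.15·0.0317602 + 0.32·0.0799886 + 0.38·0.112896 = 0.0827719.

0.083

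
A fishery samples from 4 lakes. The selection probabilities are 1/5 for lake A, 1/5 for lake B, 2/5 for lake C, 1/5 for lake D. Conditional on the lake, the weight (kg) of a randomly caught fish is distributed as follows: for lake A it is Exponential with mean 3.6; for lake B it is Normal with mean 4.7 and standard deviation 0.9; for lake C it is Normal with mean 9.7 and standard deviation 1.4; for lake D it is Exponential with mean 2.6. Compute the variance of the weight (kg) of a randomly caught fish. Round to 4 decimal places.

14.1644

Per component, A: μ=3.6, E[X²]=25.92; B: μ=4.7, E[X²]=22.9; C: μ=9.7, E[X²]=96.05; D: μ=2.6, E[X²]=13.52.
E[X] = 0.2·3.6 + 0.2·4.7 + 0.4·9.7 + 0.2·2.6 = 6.06.
E[X²] = 0.2·25.92 + 0.2·22.9 + 0.4·96.05 + 0.2·13.52 = 50.888.
Var(X) = E[X²] − (E[X])² = 50.888 − 36.7236 = 14.1644.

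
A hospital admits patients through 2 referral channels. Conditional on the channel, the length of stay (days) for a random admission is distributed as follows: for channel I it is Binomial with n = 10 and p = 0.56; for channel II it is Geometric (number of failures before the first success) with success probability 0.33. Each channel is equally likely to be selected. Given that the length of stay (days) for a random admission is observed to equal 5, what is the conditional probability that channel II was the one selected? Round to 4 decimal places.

0.1629

Likelihoods P(X=5 | ·): I: 0.228878; II: 0.0445541.
Posterior ∝ prior × likelihood. Numerator for II: 0.5·0.0445541 = 0.0222771.
Normalizing constant: 0.5·0.228878 + 0.5·0.0445541 = 0.136716.
P(II | observation) = 0.0222771 / 0.136716 = 0.162944.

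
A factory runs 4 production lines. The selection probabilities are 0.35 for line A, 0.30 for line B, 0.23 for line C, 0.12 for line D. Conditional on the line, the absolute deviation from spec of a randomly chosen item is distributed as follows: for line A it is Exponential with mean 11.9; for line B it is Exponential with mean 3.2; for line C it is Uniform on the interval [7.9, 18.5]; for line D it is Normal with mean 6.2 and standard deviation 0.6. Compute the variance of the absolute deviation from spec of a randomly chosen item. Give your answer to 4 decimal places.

Per component, A: μ=11.9, E[X²]=283.22; B: μ=3.2, E[X²]=20.48; C: μ=13.2, E[X²]=183.603; D: μ=6.2, E[X²]=38.8.
E[X] = 0.35·11.9 + 0.3·3.2 + 0.23·13.2 + 0.12·6.2 = 8.905.
E[X²] = 0.35·283.22 + 0.3·20.48 + 0.23·183.603 + 0.12·38.8 = 152.156.
Var(X) = E[X²] − (E[X])² = 152.156 − 79.299 = 72.8567.

72.8567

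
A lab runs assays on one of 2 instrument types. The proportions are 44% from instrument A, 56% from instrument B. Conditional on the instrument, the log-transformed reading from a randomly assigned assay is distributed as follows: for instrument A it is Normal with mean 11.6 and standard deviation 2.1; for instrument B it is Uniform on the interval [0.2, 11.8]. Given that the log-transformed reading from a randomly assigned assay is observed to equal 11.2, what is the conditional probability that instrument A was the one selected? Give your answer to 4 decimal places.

0.6297

Likelihoods f(11.2 | ·): A: 0.186557; B: 0.0862069.
Posterior ∝ prior × likelihood. Numerator for A: 0.44·0.186557 = 0.0820852.
Normalizing constant: 0.44·0.186557 + 0.56·0.0862069 = 0.130361.
P(A | observation) = 0.0820852 / 0.130361 = 0.629676.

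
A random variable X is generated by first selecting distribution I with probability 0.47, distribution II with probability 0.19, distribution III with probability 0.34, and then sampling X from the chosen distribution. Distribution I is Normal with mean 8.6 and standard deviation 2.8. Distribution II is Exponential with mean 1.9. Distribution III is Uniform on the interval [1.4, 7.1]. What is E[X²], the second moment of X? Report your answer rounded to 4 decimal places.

46.8796

For each component E[X²] = Var + (mean)², giving I: 81.8; II: 7.22; III: 20.77.
Overall E[X²] = 0.47·81.8 + 0.19·7.22 + 0.34·20.77 = 46.8796.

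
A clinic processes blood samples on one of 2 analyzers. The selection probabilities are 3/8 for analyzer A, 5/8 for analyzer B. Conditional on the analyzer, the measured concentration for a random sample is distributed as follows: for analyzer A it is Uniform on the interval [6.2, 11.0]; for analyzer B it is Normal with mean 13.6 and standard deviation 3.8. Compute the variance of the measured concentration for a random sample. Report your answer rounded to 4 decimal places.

15.6044

Per component, A: μ=8.6, E[X²]=75.88; B: μ=13.6, E[X²]=199.4.
E[X] = 0.375·8.6 + 0.625·13.6 = 11.725.
E[X²] = 0.375·75.88 + 0.625·199.4 = 153.08.
Var(X) = E[X²] − (E[X])² = 153.08 − 137.476 = 15.6044.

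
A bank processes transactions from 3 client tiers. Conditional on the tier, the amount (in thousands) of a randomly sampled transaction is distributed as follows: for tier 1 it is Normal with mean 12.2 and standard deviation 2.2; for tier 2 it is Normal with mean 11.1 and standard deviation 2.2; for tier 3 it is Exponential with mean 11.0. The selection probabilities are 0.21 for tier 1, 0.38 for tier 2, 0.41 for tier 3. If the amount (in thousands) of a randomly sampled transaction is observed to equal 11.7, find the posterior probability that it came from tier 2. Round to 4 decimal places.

Likelihoods f(11.7 | ·): 1: 0.176714; 2: 0.174717; 3: 0.0313817.
Posterior ∝ prior × likelihood. Numerator for 2: 0.38·0.174717 = 0.0663926.
Normalizing constant: 0.21·0.176714 + 0.38·0.174717 + 0.41·0.0313817 = 0.116369.
P(2 | observation) = 0.0663926 / 0.116369 = 0.570535.

0.5705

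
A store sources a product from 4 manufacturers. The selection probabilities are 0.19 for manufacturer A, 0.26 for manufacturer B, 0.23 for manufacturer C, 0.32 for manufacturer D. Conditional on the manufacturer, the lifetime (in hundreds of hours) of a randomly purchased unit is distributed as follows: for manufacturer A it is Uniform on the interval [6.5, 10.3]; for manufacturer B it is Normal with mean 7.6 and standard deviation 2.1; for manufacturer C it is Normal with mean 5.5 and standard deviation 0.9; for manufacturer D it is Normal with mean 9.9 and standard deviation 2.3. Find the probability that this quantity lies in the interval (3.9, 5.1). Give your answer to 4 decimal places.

Conditional on each manufacturer, P(3.9 < X < 5.1): A: 0; B: 0.0778869; C: 0.29064; D: 0.0139016.
By total probability, P(3.9 < X < 5.1) = 0.19·0 + 0.26·0.0778869 + 0.23·0.29064 + 0.32·0.0139016 = 0.0915464.

0.0915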